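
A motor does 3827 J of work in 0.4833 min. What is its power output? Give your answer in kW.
Convert to SI: W = 3827.0 J, t = 28.998 s
P = W/t = 3827.0/28.998 = 131.975 W = 0.132 kW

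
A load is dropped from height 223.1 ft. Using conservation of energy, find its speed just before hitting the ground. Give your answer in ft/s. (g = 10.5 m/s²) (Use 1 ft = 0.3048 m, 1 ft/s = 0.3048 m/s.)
Convert to SI: h = 68.0009 m
mgh = ½mv² ⇒ v = √(2gh) = √(2·10.5·68.0009) = 37.7891 m/s = 124.0 ft/s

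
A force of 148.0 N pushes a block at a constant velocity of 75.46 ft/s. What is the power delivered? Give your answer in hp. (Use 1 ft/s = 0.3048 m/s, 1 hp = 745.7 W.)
Convert to SI: F = 148.0 N, v = 23.0002 m/s
P = Fv = (148.0)(23.0002) = 3404.03 W = 4.565 hp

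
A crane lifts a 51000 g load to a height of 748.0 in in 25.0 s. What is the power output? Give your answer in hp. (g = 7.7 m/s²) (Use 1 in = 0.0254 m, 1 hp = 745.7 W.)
Convert to SI: m = 51.0 kg, h = 18.9992 m, t = 25.0 s
P = mgh/t = (51.0)(7.7)(18.9992)/25.0 = 298.439 W = 0.4002 hp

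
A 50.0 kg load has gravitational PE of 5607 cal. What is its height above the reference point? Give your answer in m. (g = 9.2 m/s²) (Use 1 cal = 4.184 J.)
Convert to SI: m = 50.0 kg, PE = 23459.7 J
h = PE/(mg) = 23459.7/(50.0·9.2) = 51.0 m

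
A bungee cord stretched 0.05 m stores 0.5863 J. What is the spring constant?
k = 2·PE/x² = 2·0.5863/(0.05)² = 469.0 N/m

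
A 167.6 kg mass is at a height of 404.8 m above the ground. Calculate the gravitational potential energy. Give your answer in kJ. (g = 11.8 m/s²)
PE = mgh = (167.6)(11.8)(404.8) = 800565 J = 800.6 kJ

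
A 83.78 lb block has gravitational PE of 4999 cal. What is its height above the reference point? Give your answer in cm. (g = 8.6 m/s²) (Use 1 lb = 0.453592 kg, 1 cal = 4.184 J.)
Convert to SI: m = 38.0019 kg, PE = 20915.8 J
h = PE/(mg) = 20915.8/(38.0019·8.6) = 63.9986 m = 6400 cm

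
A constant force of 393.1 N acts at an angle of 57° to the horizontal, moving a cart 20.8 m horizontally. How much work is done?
W = F·d·cosθ = (393.1)(20.8)cos(57°) = 4453 J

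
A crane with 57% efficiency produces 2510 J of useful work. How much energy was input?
W_in = W_out/η = 2510/0.57 = 4404 J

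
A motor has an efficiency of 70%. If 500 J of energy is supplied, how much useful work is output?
W_out = η·W_in = 0.7·500 = 350.0 J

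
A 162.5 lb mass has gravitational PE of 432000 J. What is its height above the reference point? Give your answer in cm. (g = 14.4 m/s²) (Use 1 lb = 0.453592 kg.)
Convert to SI: m = 73.7087 kg, PE = 432000 J
h = PE/(mg) = 432000/(73.7087·14.4) = 407.008 m = 40700 cm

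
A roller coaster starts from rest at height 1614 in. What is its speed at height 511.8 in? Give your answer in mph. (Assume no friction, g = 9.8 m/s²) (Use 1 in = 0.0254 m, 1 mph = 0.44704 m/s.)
Convert to SI: h₁−h₂ = 27.9959 m
mgh₁ = mgh₂ + ½mv² ⇒ v = √(2g(h₁−h₂)) = √(2·9.8·27.9959) = 23.4248 m/s = 52.4 mph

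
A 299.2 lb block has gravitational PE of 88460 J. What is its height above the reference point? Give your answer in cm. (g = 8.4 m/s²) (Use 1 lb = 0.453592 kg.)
Convert to SI: m = 135.715 kg, PE = 88460.0 J
h = PE/(mg) = 88460.0/(135.715·8.4) = 77.5962 m = 7760 cm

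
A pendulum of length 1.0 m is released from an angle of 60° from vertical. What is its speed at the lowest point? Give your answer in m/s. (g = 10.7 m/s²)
h = L(1 − cosθ) = 1.0(1 − cos60°) = 0.5 m
v = √(2gh) = √(2·10.7·0.5) = 3.271 m/s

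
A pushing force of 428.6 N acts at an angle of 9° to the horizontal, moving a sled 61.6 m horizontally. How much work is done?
W = F·d·cosθ = (428.6)(61.6)cos(9°) = 26080 J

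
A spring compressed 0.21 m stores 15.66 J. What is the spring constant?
k = 2·PE/x² = 2·15.66/(0.21)² = 710.2 N/m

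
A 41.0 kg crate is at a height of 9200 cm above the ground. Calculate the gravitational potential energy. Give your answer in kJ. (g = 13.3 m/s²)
Convert to SI: m = 41.0 kg, h = 92.0 m
PE = mgh = (41.0)(13.3)(92.0) = 50167.6 J = 50.17 kJ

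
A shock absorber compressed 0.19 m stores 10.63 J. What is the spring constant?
k = 2·PE/x² = 2·10.63/(0.19)² = 588.9 N/m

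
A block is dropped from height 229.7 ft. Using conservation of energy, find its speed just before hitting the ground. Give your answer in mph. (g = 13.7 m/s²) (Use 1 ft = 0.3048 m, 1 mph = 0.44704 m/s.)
Convert to SI: h = 70.0126 m
mgh = ½mv² ⇒ v = √(2gh) = √(2·13.7·70.0126) = 43.7989 m/s = 97.98 mph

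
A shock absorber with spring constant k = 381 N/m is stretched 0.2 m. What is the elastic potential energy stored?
PE = ½kx² = ½(381)(0.2)² = 7.62 J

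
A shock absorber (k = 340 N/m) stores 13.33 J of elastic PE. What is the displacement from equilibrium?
x = √(2·PE/k) = √(2·13.33/340) = 0.28 m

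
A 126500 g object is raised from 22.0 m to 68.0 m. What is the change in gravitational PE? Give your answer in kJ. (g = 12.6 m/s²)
Convert to SI: m = 126.5 kg, Δh = 46.0 m
ΔPE = mgΔh = (126.5)(12.6)(46.0) = 73319.4 J = 73.32 kJ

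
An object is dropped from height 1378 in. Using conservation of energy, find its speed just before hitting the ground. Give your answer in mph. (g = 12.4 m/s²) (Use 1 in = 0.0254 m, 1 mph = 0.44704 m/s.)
Convert to SI: h = 35.0012 m
mgh = ½mv² ⇒ v = √(2gh) = √(2·12.4·35.0012) = 29.4623 m/s = 65.91 mph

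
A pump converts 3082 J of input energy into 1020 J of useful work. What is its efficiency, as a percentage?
η = W_out/W_in = 1020/3082 = 33.1%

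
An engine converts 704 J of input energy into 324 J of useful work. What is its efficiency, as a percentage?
η = W_out/W_in = 324/704 = 46.02%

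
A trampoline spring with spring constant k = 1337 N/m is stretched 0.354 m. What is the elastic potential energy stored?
PE = ½kx² = ½(1337)(0.354)² = 83.77 J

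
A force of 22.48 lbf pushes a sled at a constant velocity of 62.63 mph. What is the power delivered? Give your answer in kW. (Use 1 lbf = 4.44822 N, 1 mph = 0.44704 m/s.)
Convert to SI: F = 99.996 N, v = 27.9981 m/s
P = Fv = (99.996)(27.9981) = 2799.7 W = 2.8 kW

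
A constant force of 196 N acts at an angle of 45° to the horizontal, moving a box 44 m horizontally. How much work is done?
W = F·d·cosθ = (196)(44)cos(45°) = 6098 J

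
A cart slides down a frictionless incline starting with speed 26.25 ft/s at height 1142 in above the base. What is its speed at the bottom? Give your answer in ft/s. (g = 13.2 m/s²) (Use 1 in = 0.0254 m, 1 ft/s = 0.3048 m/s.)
Convert to SI: v₀ = 8.001 m/s, h = 29.0068 m
½mv₀² + mgh = ½mv² ⇒ v = √(v₀² + 2gh) = √(8.001² + 2·13.2·29.0068) = 28.8062 m/s = 94.51 ft/s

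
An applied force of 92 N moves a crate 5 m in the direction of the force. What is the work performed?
W = F·d = (92)(5) = 460.0 J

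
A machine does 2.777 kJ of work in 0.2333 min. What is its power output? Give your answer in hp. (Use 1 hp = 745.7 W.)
Convert to SI: W = 2777.0 J, t = 13.998 s
P = W/t = 2777.0/13.998 = 198.385 W = 0.266 hp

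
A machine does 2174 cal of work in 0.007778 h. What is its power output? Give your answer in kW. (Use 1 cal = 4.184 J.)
Convert to SI: W = 9096.02 J, t = 28.0008 s
P = W/t = 9096.02/28.0008 = 324.848 W = 0.3248 kW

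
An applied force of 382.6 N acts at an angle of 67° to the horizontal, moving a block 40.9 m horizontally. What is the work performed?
W = F·d·cosθ = (382.6)(40.9)cos(67°) = 6114 J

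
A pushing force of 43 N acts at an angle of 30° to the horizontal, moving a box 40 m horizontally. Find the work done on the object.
W = F·d·cosθ = (43)(40)cos(30°) = 1490 J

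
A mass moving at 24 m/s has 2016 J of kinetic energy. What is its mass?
m = 2·KE/v² = 2·2016/(24)² = 7.0 kg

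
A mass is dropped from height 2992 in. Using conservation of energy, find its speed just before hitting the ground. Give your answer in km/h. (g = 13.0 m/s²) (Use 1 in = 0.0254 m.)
Convert to SI: h = 75.9968 m
mgh = ½mv² ⇒ v = √(2gh) = √(2·13.0·75.9968) = 44.4513 m/s = 160.0 km/h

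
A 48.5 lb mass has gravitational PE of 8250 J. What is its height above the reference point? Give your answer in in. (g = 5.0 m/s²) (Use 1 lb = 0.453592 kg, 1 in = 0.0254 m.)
Convert to SI: m = 21.9992 kg, PE = 8250.0 J
h = PE/(mg) = 8250.0/(21.9992·5.0) = 75.0027 m = 2953 in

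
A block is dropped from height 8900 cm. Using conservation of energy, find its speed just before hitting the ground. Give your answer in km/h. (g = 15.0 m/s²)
Convert to SI: h = 89.0 m
mgh = ½mv² ⇒ v = √(2gh) = √(2·15.0·89.0) = 51.672 m/s = 186.0 km/h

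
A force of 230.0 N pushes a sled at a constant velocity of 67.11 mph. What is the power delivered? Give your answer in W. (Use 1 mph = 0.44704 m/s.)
Convert to SI: F = 230.0 N, v = 30.0009 m/s
P = Fv = (230.0)(30.0009) = 6900 W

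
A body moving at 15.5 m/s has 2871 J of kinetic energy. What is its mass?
m = 2·KE/v² = 2·2871/(15.5)² = 23.9 kg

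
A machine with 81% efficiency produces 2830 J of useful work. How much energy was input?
W_in = W_out/η = 2830/0.81 = 3494 J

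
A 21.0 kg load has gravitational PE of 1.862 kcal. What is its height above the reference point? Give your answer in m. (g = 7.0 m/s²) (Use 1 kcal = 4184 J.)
Convert to SI: m = 21.0 kg, PE = 7790.61 J
h = PE/(mg) = 7790.61/(21.0·7.0) = 53.0 m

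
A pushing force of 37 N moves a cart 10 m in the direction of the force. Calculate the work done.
W = F·d = (37)(10) = 370.0 J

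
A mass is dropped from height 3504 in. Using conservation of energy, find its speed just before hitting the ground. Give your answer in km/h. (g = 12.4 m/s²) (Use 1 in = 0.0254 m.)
Convert to SI: h = 89.0016 m
mgh = ½mv² ⇒ v = √(2gh) = √(2·12.4·89.0016) = 46.9813 m/s = 169.1 km/h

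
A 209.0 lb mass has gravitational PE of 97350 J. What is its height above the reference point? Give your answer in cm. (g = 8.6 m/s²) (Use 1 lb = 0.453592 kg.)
Convert to SI: m = 94.8007 kg, PE = 97350.0 J
h = PE/(mg) = 97350.0/(94.8007·8.6) = 119.406 m = 11940 cm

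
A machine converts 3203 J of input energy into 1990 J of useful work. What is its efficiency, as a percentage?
η = W_out/W_in = 1990/3203 = 62.13%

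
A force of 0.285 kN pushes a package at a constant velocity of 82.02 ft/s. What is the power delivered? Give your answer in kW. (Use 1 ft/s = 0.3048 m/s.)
Convert to SI: F = 285.0 N, v = 24.9997 m/s
P = Fv = (285.0)(24.9997) = 7124.91 W = 7.125 kW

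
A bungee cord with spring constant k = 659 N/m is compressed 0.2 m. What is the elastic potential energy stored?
PE = ½kx² = ½(659)(0.2)² = 13.18 J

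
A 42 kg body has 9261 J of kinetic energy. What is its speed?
v = √(2·KE/m) = √(2·9261/42) = 21.0 m/s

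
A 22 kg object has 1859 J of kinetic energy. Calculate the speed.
v = √(2·KE/m) = √(2·1859/22) = 13.0 m/s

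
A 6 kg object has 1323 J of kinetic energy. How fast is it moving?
v = √(2·KE/m) = √(2·1323/6) = 21.0 m/s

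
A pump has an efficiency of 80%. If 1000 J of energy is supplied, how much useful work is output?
W_out = η·W_in = 0.8·1000 = 800.0 J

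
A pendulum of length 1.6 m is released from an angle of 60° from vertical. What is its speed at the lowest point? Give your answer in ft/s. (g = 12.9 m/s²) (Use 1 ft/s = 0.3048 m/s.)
h = L(1 − cosθ) = 1.6(1 − cos60°) = 0.8 m
v = √(2gh) = √(2·12.9·0.8) = 4.54313 m/s = 14.91 ft/s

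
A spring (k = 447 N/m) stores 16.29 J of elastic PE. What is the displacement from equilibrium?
x = √(2·PE/k) = √(2·16.29/447) = 0.27 m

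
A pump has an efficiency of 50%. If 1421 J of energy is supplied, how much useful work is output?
W_out = η·W_in = 0.5·1421 = 710.5 J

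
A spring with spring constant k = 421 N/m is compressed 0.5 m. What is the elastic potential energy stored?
PE = ½kx² = ½(421)(0.5)² = 52.63 J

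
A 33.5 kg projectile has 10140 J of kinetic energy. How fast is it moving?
v = √(2·KE/m) = √(2·10140/33.5) = 24.6 m/s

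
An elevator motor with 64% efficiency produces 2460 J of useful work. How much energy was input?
W_in = W_out/η = 2460/0.64 = 3844 J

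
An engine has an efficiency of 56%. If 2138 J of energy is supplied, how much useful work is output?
W_out = η·W_in = 0.56·2138 = 1197.28 J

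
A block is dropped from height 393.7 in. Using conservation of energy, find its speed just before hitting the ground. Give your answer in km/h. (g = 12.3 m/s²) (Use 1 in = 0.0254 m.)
Convert to SI: h = 9.99998 m
mgh = ½mv² ⇒ v = √(2gh) = √(2·12.3·9.99998) = 15.6844 m/s = 56.46 km/h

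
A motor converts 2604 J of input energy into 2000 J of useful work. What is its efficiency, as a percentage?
η = W_out/W_in = 2000/2604 = 76.8%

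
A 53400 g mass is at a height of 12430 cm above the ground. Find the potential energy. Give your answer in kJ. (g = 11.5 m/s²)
Convert to SI: m = 53.4 kg, h = 124.3 m
PE = mgh = (53.4)(11.5)(124.3) = 76332.6 J = 76.33 kJ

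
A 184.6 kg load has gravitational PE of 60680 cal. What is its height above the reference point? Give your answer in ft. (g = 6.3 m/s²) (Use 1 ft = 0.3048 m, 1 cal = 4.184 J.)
Convert to SI: m = 184.6 kg, PE = 253885 J
h = PE/(mg) = 253885/(184.6·6.3) = 218.306 m = 716.2 ft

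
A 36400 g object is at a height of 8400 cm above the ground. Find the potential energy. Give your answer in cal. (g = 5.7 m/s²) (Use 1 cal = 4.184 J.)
Convert to SI: m = 36.4 kg, h = 84.0 m
PE = mgh = (36.4)(5.7)(84.0) = 17428.3 J = 4165 cal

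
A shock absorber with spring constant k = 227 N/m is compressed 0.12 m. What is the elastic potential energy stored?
PE = ½kx² = ½(227)(0.12)² = 1.634 J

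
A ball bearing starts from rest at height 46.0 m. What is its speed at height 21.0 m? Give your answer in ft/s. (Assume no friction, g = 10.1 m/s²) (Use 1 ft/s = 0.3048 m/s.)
mgh₁ = mgh₂ + ½mv² ⇒ v = √(2g(h₁−h₂)) = √(2·10.1·25.0) = 22.4722 m/s = 73.73 ft/s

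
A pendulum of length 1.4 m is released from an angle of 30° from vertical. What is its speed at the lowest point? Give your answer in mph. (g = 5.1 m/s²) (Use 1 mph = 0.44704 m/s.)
h = L(1 − cosθ) = 1.4(1 − cos30°) = 0.187564 m
v = √(2gh) = √(2·5.1·0.187564) = 1.38317 m/s = 3.094 mph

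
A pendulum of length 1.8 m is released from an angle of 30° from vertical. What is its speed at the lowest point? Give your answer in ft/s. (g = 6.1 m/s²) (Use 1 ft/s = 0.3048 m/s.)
h = L(1 − cosθ) = 1.8(1 − cos30°) = 0.241154 m
v = √(2gh) = √(2·6.1·0.241154) = 1.71525 m/s = 5.627 ft/s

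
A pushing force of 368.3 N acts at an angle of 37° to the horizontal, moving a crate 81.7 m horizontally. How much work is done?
W = F·d·cosθ = (368.3)(81.7)cos(37°) = 24030 J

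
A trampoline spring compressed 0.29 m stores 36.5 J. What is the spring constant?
k = 2·PE/x² = 2·36.5/(0.29)² = 868.0 N/m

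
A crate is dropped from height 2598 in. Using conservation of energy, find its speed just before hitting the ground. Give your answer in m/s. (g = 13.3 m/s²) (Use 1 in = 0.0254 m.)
Convert to SI: h = 65.9892 m
mgh = ½mv² ⇒ v = √(2gh) = √(2·13.3·65.9892) = 41.9 m/s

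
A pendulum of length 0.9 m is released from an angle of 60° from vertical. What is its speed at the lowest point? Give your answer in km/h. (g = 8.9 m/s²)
h = L(1 − cosθ) = 0.9(1 − cos60°) = 0.45 m
v = √(2gh) = √(2·8.9·0.45) = 2.83019 m/s = 10.19 km/h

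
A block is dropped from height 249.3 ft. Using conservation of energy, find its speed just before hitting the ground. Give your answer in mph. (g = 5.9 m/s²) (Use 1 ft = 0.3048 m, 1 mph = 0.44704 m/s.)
Convert to SI: h = 75.9866 m
mgh = ½mv² ⇒ v = √(2gh) = √(2·5.9·75.9866) = 29.944 m/s = 66.98 mph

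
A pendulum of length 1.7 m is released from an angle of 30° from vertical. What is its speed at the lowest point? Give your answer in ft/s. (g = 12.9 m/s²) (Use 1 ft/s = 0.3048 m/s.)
h = L(1 − cosθ) = 1.7(1 − cos30°) = 0.227757 m
v = √(2gh) = √(2·12.9·0.227757) = 2.42407 m/s = 7.953 ft/s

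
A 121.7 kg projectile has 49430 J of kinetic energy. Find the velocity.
v = √(2·KE/m) = √(2·49430/121.7) = 28.5 m/s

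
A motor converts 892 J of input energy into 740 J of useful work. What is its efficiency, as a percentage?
η = W_out/W_in = 740/892 = 82.96%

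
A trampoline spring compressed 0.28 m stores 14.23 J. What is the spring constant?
k = 2·PE/x² = 2·14.23/(0.28)² = 363.0 N/m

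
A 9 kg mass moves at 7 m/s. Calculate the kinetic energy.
KE = ½mv² = ½(9)(7)² = 220.5 J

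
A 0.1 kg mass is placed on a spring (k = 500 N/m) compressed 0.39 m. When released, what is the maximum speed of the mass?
½kx² = ½mv² ⇒ v = x√(k/m) = (0.39)√(500/0.1) = 27.58 m/s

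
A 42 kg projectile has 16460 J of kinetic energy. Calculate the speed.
v = √(2·KE/m) = √(2·16460/42) = 28.0 m/s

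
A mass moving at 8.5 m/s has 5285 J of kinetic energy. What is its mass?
m = 2·KE/v² = 2·5285/(8.5)² = 146.3 kg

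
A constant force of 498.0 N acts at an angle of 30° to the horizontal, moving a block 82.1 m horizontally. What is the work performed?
W = F·d·cosθ = (498.0)(82.1)cos(30°) = 35410 J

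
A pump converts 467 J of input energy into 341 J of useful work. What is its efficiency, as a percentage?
η = W_out/W_in = 341/467 = 73.02%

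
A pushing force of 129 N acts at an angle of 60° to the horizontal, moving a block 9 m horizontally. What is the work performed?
W = F·d·cosθ = (129)(9)cos(60°) = 580.5 J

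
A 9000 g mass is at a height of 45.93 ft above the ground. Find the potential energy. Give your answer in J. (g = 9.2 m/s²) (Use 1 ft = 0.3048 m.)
Convert to SI: m = 9.0 kg, h = 13.9995 m
PE = mgh = (9.0)(9.2)(13.9995) = 1159 J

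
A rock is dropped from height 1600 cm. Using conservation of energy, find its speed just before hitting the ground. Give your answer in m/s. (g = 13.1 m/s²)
Convert to SI: h = 16.0 m
mgh = ½mv² ⇒ v = √(2gh) = √(2·13.1·16.0) = 20.47 m/s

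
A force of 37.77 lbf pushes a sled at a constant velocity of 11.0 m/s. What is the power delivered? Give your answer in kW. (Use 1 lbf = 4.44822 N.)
Convert to SI: F = 168.009 N, v = 11.0 m/s
P = Fv = (168.009)(11.0) = 1848.1 W = 1.848 kW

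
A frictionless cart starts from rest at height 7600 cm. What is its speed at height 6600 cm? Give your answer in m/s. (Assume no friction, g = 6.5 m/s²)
Convert to SI: h₁−h₂ = 10.0 m
mgh₁ = mgh₂ + ½mv² ⇒ v = √(2g(h₁−h₂)) = √(2·6.5·10.0) = 11.4 m/s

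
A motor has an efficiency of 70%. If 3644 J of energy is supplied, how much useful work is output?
W_out = η·W_in = 0.7·3644 = 2550.8 J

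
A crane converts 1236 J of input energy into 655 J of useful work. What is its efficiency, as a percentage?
η = W_out/W_in = 655/1236 = 52.99%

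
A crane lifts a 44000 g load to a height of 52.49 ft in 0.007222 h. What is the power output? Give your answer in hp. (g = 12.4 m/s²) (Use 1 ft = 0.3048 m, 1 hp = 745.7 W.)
Convert to SI: m = 44.0 kg, h = 15.999 m, t = 25.9992 s
P = mgh/t = (44.0)(12.4)(15.999)/25.9992 = 335.742 W = 0.4502 hp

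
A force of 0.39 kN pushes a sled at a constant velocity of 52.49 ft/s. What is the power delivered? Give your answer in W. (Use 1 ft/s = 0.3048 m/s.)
Convert to SI: F = 390.0 N, v = 15.999 m/s
P = Fv = (390.0)(15.999) = 6240 W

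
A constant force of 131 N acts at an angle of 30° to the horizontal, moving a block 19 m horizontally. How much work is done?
W = F·d·cosθ = (131)(19)cos(30°) = 2156 J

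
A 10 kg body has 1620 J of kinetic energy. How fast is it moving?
v = √(2·KE/m) = √(2·1620/10) = 18.0 m/s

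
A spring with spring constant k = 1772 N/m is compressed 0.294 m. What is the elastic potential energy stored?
PE = ½kx² = ½(1772)(0.294)² = 76.58 J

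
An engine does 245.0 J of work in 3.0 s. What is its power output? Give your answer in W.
P = W/t = 245.0/3.0 = 81.67 W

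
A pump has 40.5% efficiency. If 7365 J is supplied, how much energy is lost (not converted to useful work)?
W_lost = W_in(1 − η) = 7365·(1 − 0.405) = 4382 J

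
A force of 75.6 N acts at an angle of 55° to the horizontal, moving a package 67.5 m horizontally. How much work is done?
W = F·d·cosθ = (75.6)(67.5)cos(55°) = 2927 J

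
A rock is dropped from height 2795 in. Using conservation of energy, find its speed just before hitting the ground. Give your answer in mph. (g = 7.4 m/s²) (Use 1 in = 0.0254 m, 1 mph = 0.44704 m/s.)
Convert to SI: h = 70.993 m
mgh = ½mv² ⇒ v = √(2gh) = √(2·7.4·70.993) = 32.4144 m/s = 72.51 mph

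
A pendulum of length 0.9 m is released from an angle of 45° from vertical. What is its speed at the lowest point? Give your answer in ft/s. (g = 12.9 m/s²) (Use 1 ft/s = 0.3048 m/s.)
h = L(1 − cosθ) = 0.9(1 − cos45°) = 0.263604 m
v = √(2gh) = √(2·12.9·0.263604) = 2.60787 m/s = 8.556 ft/s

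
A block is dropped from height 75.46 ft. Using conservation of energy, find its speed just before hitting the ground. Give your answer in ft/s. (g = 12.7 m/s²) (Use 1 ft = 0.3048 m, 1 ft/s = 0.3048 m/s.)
Convert to SI: h = 23.0002 m
mgh = ½mv² ⇒ v = √(2gh) = √(2·12.7·23.0002) = 24.1703 m/s = 79.3 ft/s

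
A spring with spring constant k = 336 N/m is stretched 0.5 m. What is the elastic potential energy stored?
PE = ½kx² = ½(336)(0.5)² = 42.0 J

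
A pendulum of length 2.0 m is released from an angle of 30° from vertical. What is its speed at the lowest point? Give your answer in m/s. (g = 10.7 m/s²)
h = L(1 − cosθ) = 2.0(1 − cos30°) = 0.267949 m
v = √(2gh) = √(2·10.7·0.267949) = 2.395 m/s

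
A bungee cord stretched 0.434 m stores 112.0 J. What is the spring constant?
k = 2·PE/x² = 2·112.0/(0.434)² = 1189 N/m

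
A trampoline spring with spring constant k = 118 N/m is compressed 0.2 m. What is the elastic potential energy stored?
PE = ½kx² = ½(118)(0.2)² = 2.36 J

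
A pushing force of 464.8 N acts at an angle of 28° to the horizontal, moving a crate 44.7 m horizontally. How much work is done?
W = F·d·cosθ = (464.8)(44.7)cos(28°) = 18340 J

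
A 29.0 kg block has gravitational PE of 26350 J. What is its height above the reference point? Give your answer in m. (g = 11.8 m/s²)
h = PE/(mg) = 26350.0/(29.0·11.8) = 77.0 m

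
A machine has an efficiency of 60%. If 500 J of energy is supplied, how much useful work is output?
W_out = η·W_in = 0.6·500 = 300.0 J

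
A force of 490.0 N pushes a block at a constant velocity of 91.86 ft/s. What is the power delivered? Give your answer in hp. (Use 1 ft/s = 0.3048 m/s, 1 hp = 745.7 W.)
Convert to SI: F = 490.0 N, v = 27.9989 m/s
P = Fv = (490.0)(27.9989) = 13719.5 W = 18.4 hp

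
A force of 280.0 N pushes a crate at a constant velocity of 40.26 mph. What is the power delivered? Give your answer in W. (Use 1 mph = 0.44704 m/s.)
Convert to SI: F = 280.0 N, v = 17.9978 m/s
P = Fv = (280.0)(17.9978) = 5039 W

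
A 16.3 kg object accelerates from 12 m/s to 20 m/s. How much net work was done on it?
W = ΔKE = ½m(v₂² − v₁²) = ½(16.3)(20² − 12²) = 2086.4 J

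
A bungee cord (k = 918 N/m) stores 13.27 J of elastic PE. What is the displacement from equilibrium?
x = √(2·PE/k) = √(2·13.27/918) = 0.17 m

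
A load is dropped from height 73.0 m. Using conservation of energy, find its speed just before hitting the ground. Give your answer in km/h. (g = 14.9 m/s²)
mgh = ½mv² ⇒ v = √(2gh) = √(2·14.9·73.0) = 46.6412 m/s = 167.9 km/h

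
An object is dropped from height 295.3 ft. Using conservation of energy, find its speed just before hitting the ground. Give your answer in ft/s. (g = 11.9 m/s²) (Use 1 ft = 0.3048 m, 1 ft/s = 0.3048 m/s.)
Convert to SI: h = 90.0074 m
mgh = ½mv² ⇒ v = √(2gh) = √(2·11.9·90.0074) = 46.2837 m/s = 151.8 ft/s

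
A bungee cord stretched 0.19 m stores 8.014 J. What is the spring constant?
k = 2·PE/x² = 2·8.014/(0.19)² = 444.0 N/m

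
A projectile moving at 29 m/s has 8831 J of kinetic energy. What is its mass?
m = 2·KE/v² = 2·8831/(29)² = 21.0 kg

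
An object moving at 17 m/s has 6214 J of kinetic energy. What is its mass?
m = 2·KE/v² = 2·6214/(17)² = 43.0 kg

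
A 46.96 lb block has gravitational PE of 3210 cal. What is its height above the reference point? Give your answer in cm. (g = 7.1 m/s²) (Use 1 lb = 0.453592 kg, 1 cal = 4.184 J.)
Convert to SI: m = 21.3007 kg, PE = 13430.6 J
h = PE/(mg) = 13430.6/(21.3007·7.1) = 88.8065 m = 8881 cm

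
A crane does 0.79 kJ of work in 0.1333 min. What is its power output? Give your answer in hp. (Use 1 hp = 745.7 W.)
Convert to SI: W = 790.0 J, t = 7.998 s
P = W/t = 790.0/7.998 = 98.7747 W = 0.1325 hp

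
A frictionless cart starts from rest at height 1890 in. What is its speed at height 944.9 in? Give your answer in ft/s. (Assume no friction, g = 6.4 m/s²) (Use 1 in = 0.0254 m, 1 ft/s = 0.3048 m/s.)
Convert to SI: h₁−h₂ = 24.0055 m
mgh₁ = mgh₂ + ½mv² ⇒ v = √(2g(h₁−h₂)) = √(2·6.4·24.0055) = 17.5291 m/s = 57.51 ft/s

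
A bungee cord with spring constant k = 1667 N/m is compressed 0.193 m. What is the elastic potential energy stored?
PE = ½kx² = ½(1667)(0.193)² = 31.05 J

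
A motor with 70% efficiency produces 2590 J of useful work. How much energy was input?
W_in = W_out/η = 2590/0.7 = 3700 J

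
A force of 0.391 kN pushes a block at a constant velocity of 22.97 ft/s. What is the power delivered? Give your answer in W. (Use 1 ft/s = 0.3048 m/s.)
Convert to SI: F = 391.0 N, v = 7.00126 m/s
P = Fv = (391.0)(7.00126) = 2737 W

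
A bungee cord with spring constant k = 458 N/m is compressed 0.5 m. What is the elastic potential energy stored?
PE = ½kx² = ½(458)(0.5)² = 57.25 J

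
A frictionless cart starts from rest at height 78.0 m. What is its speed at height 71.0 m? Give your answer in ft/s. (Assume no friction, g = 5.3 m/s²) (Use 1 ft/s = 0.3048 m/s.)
mgh₁ = mgh₂ + ½mv² ⇒ v = √(2g(h₁−h₂)) = √(2·5.3·7.0) = 8.61394 m/s = 28.26 ft/s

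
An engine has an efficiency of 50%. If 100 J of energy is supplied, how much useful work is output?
W_out = η·W_in = 0.5·100 = 50.0 J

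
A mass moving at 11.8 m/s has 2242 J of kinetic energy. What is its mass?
m = 2·KE/v² = 2·2242/(11.8)² = 32.2 kg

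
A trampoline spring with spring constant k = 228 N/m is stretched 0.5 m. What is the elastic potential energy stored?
PE = ½kx² = ½(228)(0.5)² = 28.5 J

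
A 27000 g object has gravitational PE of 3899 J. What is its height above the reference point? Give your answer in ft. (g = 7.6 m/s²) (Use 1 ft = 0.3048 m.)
Convert to SI: m = 27.0 kg, PE = 3899.0 J
h = PE/(mg) = 3899.0/(27.0·7.6) = 19.001 m = 62.34 ft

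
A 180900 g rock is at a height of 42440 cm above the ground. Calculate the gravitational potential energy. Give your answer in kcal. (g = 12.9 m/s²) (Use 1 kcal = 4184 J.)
Convert to SI: m = 180.9 kg, h = 424.4 m
PE = mgh = (180.9)(12.9)(424.4) = 990384 J = 236.7 kcal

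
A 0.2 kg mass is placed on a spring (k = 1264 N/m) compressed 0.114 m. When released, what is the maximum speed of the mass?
½kx² = ½mv² ⇒ v = x√(k/m) = (0.114)√(1264/0.2) = 9.063 m/s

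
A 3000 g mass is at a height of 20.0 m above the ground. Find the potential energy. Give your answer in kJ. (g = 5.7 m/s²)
Convert to SI: m = 3.0 kg, h = 20.0 m
PE = mgh = (3.0)(5.7)(20.0) = 342.0 J = 0.342 kJ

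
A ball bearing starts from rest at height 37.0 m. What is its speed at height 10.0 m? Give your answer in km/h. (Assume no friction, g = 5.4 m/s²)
mgh₁ = mgh₂ + ½mv² ⇒ v = √(2g(h₁−h₂)) = √(2·5.4·27.0) = 17.0763 m/s = 61.47 km/h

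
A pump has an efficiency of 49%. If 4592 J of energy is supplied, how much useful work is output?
W_out = η·W_in = 0.49·4592 = 2250.08 J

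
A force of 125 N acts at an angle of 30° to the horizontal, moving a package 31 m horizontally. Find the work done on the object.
W = F·d·cosθ = (125)(31)cos(30°) = 3356 J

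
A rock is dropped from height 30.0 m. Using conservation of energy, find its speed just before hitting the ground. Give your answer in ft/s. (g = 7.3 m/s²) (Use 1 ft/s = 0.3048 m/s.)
mgh = ½mv² ⇒ v = √(2gh) = √(2·7.3·30.0) = 20.9284 m/s = 68.66 ft/s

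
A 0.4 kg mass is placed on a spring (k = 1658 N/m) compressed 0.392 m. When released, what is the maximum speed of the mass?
½kx² = ½mv² ⇒ v = x√(k/m) = (0.392)√(1658/0.4) = 25.24 m/s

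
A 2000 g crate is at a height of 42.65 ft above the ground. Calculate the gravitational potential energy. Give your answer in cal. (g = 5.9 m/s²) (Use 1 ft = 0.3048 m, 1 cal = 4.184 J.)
Convert to SI: m = 2.0 kg, h = 12.9997 m
PE = mgh = (2.0)(5.9)(12.9997) = 153.397 J = 36.66 cal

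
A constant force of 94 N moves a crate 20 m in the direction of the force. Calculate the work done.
W = F·d = (94)(20) = 1880 J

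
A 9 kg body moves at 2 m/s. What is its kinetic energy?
KE = ½mv² = ½(9)(2)² = 18.0 J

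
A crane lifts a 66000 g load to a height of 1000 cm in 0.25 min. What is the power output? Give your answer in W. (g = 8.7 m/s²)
Convert to SI: m = 66.0 kg, h = 10.0 m, t = 15.0 s
P = mgh/t = (66.0)(8.7)(10.0)/15.0 = 382.8 W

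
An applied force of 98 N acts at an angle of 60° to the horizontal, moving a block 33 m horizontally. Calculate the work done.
W = F·d·cosθ = (98)(33)cos(60°) = 1617 J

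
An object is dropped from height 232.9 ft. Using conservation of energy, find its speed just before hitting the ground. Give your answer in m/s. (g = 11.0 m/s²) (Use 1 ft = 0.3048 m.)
Convert to SI: h = 70.9879 m
mgh = ½mv² ⇒ v = √(2gh) = √(2·11.0·70.9879) = 39.52 m/s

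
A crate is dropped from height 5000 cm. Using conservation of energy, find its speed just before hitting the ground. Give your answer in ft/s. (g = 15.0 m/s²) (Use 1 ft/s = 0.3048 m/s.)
Convert to SI: h = 50.0 m
mgh = ½mv² ⇒ v = √(2gh) = √(2·15.0·50.0) = 38.7298 m/s = 127.1 ft/s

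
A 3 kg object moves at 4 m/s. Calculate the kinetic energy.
KE = ½mv² = ½(3)(4)² = 24.0 J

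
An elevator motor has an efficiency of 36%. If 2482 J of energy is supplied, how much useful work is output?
W_out = η·W_in = 0.36·2482 = 893.52 J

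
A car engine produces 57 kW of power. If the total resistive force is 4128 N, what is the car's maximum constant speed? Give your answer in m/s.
P = Fv ⇒ v = P/F = 57000 W/4128.0 N = 13.81 m/s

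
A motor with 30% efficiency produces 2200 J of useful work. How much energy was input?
W_in = W_out/η = 2200/0.3 = 7333 J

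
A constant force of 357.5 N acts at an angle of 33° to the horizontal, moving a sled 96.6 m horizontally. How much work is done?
W = F·d·cosθ = (357.5)(96.6)cos(33°) = 28960 J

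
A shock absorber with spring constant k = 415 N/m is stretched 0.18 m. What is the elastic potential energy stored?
PE = ½kx² = ½(415)(0.18)² = 6.723 J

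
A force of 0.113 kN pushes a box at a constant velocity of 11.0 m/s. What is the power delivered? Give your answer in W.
Convert to SI: F = 113.0 N, v = 11.0 m/s
P = Fv = (113.0)(11.0) = 1243 W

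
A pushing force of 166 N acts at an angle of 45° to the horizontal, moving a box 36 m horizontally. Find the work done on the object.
W = F·d·cosθ = (166)(36)cos(45°) = 4226 J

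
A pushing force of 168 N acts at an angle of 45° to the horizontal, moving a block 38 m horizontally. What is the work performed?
W = F·d·cosθ = (168)(38)cos(45°) = 4514 J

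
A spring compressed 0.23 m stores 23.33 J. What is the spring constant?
k = 2·PE/x² = 2·23.33/(0.23)² = 882.0 N/m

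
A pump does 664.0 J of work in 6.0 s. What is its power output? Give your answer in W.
P = W/t = 664.0/6.0 = 110.7 W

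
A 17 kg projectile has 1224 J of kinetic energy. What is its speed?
v = √(2·KE/m) = √(2·1224/17) = 12.0 m/s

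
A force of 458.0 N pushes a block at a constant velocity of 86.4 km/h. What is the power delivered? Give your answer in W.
Convert to SI: F = 458.0 N, v = 24.0 m/s
P = Fv = (458.0)(24.0) = 10990 W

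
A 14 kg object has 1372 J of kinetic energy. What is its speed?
v = √(2·KE/m) = √(2·1372/14) = 14.0 m/s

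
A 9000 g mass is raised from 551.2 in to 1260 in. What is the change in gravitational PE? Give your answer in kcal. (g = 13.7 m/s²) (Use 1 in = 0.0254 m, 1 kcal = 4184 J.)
Convert to SI: m = 9.0 kg, Δh = 18.0035 m
ΔPE = mgΔh = (9.0)(13.7)(18.0035) = 2219.83 J = 0.5306 kcal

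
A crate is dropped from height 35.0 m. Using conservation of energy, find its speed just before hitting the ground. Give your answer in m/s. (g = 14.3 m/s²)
mgh = ½mv² ⇒ v = √(2gh) = √(2·14.3·35.0) = 31.64 m/s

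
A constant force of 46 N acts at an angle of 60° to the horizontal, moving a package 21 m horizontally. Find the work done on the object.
W = F·d·cosθ = (46)(21)cos(60°) = 483.0 J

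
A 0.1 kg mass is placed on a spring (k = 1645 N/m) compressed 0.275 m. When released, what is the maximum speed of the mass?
½kx² = ½mv² ⇒ v = x√(k/m) = (0.275)√(1645/0.1) = 35.27 m/s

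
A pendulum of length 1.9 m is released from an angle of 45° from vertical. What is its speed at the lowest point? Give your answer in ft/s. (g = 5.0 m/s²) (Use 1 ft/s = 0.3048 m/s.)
h = L(1 − cosθ) = 1.9(1 − cos45°) = 0.556497 m
v = √(2gh) = √(2·5.0·0.556497) = 2.35902 m/s = 7.74 ft/s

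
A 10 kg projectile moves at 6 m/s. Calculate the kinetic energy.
KE = ½mv² = ½(10)(6)² = 180.0 J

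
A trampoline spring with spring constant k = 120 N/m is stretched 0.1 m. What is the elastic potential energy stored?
PE = ½kx² = ½(120)(0.1)² = 0.6 J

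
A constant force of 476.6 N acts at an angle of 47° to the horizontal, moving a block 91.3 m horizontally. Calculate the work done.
W = F·d·cosθ = (476.6)(91.3)cos(47°) = 29680 J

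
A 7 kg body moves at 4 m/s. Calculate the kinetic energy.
KE = ½mv² = ½(7)(4)² = 56.0 J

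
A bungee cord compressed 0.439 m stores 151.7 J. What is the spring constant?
k = 2·PE/x² = 2·151.7/(0.439)² = 1574 N/m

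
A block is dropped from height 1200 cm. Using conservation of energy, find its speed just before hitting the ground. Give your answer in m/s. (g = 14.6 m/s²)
Convert to SI: h = 12.0 m
mgh = ½mv² ⇒ v = √(2gh) = √(2·14.6·12.0) = 18.72 m/s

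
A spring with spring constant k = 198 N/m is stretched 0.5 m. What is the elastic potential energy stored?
PE = ½kx² = ½(198)(0.5)² = 24.75 J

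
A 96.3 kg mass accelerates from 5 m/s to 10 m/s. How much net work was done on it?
W = ΔKE = ½m(v₂² − v₁²) = ½(96.3)(10² − 5²) = 3611.25 J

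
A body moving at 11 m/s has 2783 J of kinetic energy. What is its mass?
m = 2·KE/v² = 2·2783/(11)² = 46.0 kg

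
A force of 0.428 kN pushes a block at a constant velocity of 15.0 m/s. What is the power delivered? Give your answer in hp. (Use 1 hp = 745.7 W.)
Convert to SI: F = 428.0 N, v = 15.0 m/s
P = Fv = (428.0)(15.0) = 6420.0 W = 8.609 hp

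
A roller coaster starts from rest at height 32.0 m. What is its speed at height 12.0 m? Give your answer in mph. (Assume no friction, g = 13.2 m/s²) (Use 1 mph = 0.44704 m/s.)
mgh₁ = mgh₂ + ½mv² ⇒ v = √(2g(h₁−h₂)) = √(2·13.2·20.0) = 22.9783 m/s = 51.4 mph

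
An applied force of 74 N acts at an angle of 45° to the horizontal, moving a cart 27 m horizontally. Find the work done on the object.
W = F·d·cosθ = (74)(27)cos(45°) = 1413 J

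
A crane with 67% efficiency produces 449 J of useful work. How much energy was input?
W_in = W_out/η = 449/0.67 = 670.1 J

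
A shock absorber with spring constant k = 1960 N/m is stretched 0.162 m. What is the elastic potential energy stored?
PE = ½kx² = ½(1960)(0.162)² = 25.72 J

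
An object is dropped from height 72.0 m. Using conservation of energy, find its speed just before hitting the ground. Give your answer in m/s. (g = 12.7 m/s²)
mgh = ½mv² ⇒ v = √(2gh) = √(2·12.7·72.0) = 42.76 m/s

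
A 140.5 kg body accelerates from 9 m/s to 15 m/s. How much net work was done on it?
W = ΔKE = ½m(v₂² − v₁²) = ½(140.5)(15² − 9²) = 10116.0 J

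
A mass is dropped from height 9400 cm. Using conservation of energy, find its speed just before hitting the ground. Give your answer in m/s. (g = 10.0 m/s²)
Convert to SI: h = 94.0 m
mgh = ½mv² ⇒ v = √(2gh) = √(2·10.0·94.0) = 43.36 m/s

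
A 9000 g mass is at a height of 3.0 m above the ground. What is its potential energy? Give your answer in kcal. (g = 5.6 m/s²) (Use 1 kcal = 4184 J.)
Convert to SI: m = 9.0 kg, h = 3.0 m
PE = mgh = (9.0)(5.6)(3.0) = 151.2 J = 0.03614 kcal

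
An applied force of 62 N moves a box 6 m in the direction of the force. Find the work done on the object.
W = F·d = (62)(6) = 372.0 J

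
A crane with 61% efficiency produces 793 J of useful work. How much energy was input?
W_in = W_out/η = 793/0.61 = 1300 J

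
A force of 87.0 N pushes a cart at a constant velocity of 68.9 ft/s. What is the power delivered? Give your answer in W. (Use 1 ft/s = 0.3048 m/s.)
Convert to SI: F = 87.0 N, v = 21.0007 m/s
P = Fv = (87.0)(21.0007) = 1827 W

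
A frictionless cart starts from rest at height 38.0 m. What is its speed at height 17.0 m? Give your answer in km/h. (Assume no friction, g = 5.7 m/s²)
mgh₁ = mgh₂ + ½mv² ⇒ v = √(2g(h₁−h₂)) = √(2·5.7·21.0) = 15.4726 m/s = 55.7 km/h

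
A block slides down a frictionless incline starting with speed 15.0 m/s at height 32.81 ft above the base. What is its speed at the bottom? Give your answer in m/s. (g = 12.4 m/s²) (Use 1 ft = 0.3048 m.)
Convert to SI: v₀ = 15.0 m/s, h = 10.0005 m
½mv₀² + mgh = ½mv² ⇒ v = √(v₀² + 2gh) = √(15.0² + 2·12.4·10.0005) = 21.75 m/s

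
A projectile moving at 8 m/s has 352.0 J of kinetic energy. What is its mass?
m = 2·KE/v² = 2·352.0/(8)² = 11.0 kg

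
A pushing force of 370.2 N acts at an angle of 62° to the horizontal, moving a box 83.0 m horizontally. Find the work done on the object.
W = F·d·cosθ = (370.2)(83.0)cos(62°) = 14430 J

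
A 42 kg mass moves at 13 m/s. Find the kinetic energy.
KE = ½mv² = ½(42)(13)² = 3549.0 J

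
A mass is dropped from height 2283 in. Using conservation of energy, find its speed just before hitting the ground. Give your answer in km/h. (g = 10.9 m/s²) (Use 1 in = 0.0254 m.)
Convert to SI: h = 57.9882 m
mgh = ½mv² ⇒ v = √(2gh) = √(2·10.9·57.9882) = 35.5548 m/s = 128.0 km/h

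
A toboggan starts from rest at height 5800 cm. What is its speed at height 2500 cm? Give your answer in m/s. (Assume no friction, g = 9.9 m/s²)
Convert to SI: h₁−h₂ = 33.0 m
mgh₁ = mgh₂ + ½mv² ⇒ v = √(2g(h₁−h₂)) = √(2·9.9·33.0) = 25.56 m/s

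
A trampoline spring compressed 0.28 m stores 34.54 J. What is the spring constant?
k = 2·PE/x² = 2·34.54/(0.28)² = 881.1 N/m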